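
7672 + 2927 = 10599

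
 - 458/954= - 1  +  248/477 = -0.48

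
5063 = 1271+3792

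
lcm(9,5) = 45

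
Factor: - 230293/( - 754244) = 2^( - 2) *7^1*167^1*193^(-1)*197^1*977^ ( - 1)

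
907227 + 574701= 1481928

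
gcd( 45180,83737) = 1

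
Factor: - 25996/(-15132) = 3^(-1 )*13^(  -  1)*67^1 = 67/39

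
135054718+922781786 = 1057836504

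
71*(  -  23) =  -1633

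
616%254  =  108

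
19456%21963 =19456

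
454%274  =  180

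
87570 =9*9730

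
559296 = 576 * 971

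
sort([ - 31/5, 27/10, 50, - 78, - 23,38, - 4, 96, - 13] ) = [ -78, - 23, - 13 , - 31/5, - 4,27/10, 38,  50, 96 ]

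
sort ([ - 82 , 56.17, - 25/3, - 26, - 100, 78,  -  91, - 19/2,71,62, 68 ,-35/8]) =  [ - 100 , -91 , - 82, - 26 , - 19/2 , - 25/3, - 35/8,56.17 , 62,68,71, 78]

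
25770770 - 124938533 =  - 99167763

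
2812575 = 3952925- 1140350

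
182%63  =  56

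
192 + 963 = 1155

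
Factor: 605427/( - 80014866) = - 2^( - 1)*191^( - 1) *69821^( - 1 )*201809^1 = - 201809/26671622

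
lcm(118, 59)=118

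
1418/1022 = 1 + 198/511 = 1.39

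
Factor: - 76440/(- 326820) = 2^1 * 7^2*419^ ( - 1) = 98/419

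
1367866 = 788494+579372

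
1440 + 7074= 8514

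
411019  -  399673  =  11346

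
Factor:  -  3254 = -2^1*1627^1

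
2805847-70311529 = - 67505682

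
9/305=9/305  =  0.03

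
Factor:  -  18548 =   -  2^2*4637^1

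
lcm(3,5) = 15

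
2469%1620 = 849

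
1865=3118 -1253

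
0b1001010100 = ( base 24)10k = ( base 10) 596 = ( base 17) 211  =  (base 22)152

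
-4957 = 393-5350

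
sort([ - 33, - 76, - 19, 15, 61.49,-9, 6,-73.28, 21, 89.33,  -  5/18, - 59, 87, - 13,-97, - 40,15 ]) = [ - 97,-76, - 73.28, - 59,  -  40, - 33, - 19, - 13, - 9, - 5/18, 6,15,15,21,61.49,  87, 89.33] 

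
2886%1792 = 1094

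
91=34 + 57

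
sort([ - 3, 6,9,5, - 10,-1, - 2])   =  [ - 10, - 3, - 2, - 1, 5,6,  9 ] 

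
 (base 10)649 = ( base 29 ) MB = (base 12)461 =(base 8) 1211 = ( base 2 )1010001001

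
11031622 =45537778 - 34506156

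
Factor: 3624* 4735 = 17159640 = 2^3 * 3^1*5^1 * 151^1*947^1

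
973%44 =5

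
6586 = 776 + 5810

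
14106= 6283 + 7823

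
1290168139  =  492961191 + 797206948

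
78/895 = 78/895 = 0.09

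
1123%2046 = 1123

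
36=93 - 57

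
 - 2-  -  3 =1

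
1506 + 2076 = 3582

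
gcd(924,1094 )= 2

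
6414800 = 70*91640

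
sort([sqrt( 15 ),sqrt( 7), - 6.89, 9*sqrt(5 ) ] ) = [  -  6.89, sqrt( 7) , sqrt(15 ), 9*sqrt(5)] 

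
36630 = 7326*5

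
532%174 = 10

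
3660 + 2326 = 5986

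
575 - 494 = 81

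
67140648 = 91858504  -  24717856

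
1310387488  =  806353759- - 504033729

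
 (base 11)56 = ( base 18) 37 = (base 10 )61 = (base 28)25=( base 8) 75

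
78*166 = 12948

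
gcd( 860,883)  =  1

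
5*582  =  2910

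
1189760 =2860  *416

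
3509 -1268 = 2241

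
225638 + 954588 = 1180226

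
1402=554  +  848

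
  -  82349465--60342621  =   - 22006844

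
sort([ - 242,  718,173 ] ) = [- 242, 173, 718]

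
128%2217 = 128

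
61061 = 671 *91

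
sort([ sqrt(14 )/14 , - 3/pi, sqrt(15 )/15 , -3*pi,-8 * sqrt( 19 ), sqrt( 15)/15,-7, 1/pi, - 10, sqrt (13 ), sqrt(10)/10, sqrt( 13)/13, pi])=[-8*sqrt( 19 ),- 10, - 3*pi, - 7, -3/pi,sqrt(15) /15, sqrt ( 15)/15, sqrt(14)/14,sqrt( 13 )/13,sqrt(10)/10, 1/pi, pi,sqrt( 13) ]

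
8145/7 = 1163  +  4/7 =1163.57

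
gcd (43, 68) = 1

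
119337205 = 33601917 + 85735288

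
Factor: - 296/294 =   -  2^2*3^( - 1)*7^ ( - 2)*37^1 = -148/147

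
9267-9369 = - 102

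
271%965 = 271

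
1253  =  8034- 6781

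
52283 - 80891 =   -  28608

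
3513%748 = 521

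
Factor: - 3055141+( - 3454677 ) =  - 6509818 = -  2^1*7^1*19^1 * 24473^1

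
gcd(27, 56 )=1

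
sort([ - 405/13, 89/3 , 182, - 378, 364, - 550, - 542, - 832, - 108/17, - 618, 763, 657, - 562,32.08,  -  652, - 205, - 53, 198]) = [-832, - 652, - 618,-562, - 550, - 542,- 378, - 205, - 53,-405/13,- 108/17,89/3,32.08,  182 , 198,364,657, 763]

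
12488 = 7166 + 5322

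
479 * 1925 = 922075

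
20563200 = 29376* 700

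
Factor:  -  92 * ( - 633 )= 58236 = 2^2*3^1 * 23^1 * 211^1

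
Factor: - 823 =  - 823^1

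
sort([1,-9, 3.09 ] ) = [- 9, 1, 3.09]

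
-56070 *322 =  - 18054540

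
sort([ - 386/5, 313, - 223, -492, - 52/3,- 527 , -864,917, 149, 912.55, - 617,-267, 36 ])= [ - 864, - 617,- 527, - 492  , - 267, - 223, - 386/5, - 52/3,36, 149, 313,912.55, 917]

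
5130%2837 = 2293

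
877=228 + 649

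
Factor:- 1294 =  - 2^1*647^1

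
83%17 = 15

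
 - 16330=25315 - 41645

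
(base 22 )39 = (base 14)55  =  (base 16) 4B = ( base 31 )2d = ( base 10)75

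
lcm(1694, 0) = 0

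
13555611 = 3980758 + 9574853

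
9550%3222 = 3106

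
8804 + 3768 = 12572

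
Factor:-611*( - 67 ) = 13^1*47^1*67^1 = 40937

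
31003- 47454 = -16451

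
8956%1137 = 997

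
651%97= 69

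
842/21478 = 421/10739 =0.04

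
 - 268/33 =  - 268/33= -8.12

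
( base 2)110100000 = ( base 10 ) 416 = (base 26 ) G0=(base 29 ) ea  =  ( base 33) CK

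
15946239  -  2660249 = 13285990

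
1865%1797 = 68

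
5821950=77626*75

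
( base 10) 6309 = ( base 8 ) 14245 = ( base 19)h91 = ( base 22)D0H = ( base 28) 819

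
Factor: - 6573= - 3^1 * 7^1*313^1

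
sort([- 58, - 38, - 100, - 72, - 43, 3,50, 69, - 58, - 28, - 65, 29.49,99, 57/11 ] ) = [  -  100, - 72, - 65, - 58, - 58, - 43, - 38, - 28,3,57/11,29.49,  50,69,99 ] 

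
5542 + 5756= 11298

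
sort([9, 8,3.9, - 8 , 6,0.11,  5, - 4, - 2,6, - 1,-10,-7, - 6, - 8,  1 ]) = [ - 10,-8, - 8, - 7, - 6,-4, - 2, - 1,  0.11,1, 3.9, 5,6,6,8,9 ] 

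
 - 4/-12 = 1/3  =  0.33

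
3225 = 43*75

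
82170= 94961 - 12791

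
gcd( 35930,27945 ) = 5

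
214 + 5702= 5916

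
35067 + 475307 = 510374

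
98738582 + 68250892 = 166989474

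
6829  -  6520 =309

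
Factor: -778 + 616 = - 2^1*3^4 = - 162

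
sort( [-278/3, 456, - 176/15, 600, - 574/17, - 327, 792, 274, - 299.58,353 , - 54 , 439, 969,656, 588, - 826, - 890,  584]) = [ - 890, - 826, - 327, - 299.58, - 278/3, - 54, - 574/17, - 176/15,274,353, 439, 456, 584, 588, 600,  656,792, 969 ] 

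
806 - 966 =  - 160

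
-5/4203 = -5/4203 = -0.00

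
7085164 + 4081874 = 11167038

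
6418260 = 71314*90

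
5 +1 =6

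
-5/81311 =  - 1 + 81306/81311= - 0.00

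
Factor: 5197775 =5^2*11^1 * 41^1*461^1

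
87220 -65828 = 21392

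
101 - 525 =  - 424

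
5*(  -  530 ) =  - 2650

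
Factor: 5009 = 5009^1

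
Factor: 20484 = 2^2*3^2 * 569^1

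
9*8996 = 80964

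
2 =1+1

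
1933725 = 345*5605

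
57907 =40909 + 16998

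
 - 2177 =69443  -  71620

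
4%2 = 0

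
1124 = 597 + 527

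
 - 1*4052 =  - 4052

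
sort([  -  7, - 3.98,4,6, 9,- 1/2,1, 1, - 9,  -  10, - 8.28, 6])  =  [-10, - 9, - 8.28, - 7, - 3.98, - 1/2,  1,1,4,6,6,9] 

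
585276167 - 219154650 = 366121517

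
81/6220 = 81/6220 = 0.01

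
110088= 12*9174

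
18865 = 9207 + 9658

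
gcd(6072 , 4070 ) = 22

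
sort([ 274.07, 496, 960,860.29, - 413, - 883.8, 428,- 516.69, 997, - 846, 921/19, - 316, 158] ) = [ - 883.8, - 846, - 516.69,-413, - 316, 921/19,  158,274.07,428, 496,860.29, 960,997]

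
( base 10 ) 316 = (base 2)100111100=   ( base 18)HA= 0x13C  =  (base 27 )bj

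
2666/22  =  121 + 2/11=121.18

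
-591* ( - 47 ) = 27777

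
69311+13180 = 82491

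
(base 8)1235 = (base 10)669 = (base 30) M9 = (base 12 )479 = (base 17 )256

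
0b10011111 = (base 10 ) 159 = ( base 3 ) 12220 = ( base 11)135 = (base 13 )C3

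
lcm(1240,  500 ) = 31000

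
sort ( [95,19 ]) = [ 19, 95 ] 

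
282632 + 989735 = 1272367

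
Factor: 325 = 5^2*13^1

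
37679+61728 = 99407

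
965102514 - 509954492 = 455148022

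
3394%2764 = 630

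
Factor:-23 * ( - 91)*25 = 5^2* 7^1 * 13^1*23^1 = 52325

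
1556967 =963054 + 593913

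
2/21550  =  1/10775 = 0.00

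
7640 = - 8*( - 955 ) 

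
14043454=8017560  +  6025894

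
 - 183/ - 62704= 183/62704 = 0.00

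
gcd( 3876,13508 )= 4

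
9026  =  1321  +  7705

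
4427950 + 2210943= 6638893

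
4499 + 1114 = 5613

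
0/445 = 0=0.00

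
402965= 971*415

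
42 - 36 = 6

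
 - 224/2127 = -224/2127 = -0.11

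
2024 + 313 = 2337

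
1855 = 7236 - 5381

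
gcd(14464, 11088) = 16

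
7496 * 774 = 5801904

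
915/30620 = 183/6124 = 0.03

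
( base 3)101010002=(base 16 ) 1CCD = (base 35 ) 60N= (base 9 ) 11102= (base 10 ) 7373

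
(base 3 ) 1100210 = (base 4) 33201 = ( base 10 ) 993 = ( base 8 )1741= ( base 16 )3E1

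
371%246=125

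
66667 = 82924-16257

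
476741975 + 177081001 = 653822976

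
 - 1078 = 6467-7545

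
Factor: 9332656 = 2^4 *583291^1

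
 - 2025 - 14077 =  - 16102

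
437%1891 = 437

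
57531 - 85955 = -28424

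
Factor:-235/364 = -2^( - 2 )*5^1*7^ ( - 1)*13^ ( - 1)*47^1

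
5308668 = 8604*617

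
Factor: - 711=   -  3^2  *  79^1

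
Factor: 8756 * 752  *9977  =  2^6*11^2*47^1* 199^1 * 907^1 = 65693676224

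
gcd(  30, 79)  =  1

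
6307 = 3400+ 2907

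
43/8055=43/8055= 0.01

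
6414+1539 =7953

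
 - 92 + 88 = -4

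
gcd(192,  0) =192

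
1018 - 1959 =-941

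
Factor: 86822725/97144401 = 3^( - 1)*5^2*11^1*71^( - 1 )*167^(- 1)*239^1*1321^1*2731^( - 1 ) 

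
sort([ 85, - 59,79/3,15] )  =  [ - 59,  15, 79/3, 85 ]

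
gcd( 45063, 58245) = 3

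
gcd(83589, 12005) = 1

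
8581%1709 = 36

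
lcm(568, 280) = 19880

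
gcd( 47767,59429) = 1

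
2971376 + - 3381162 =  -409786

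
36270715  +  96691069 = 132961784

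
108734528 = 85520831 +23213697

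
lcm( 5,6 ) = 30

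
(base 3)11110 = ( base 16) 78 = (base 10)120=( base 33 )3L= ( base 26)4g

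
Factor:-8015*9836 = -2^2 *5^1*7^1 * 229^1*2459^1 = - 78835540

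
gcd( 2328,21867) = 3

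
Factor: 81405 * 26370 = 2^1 * 3^7*5^2*67^1*293^1=2146649850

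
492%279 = 213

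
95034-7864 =87170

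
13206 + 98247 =111453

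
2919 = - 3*(  -  973)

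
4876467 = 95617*51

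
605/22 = 27 + 1/2=   27.50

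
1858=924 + 934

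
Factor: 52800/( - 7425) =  - 64/9 = -2^6*3^( - 2)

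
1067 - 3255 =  - 2188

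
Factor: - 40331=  -31^1*1301^1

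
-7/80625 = -7/80625 = -0.00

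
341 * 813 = 277233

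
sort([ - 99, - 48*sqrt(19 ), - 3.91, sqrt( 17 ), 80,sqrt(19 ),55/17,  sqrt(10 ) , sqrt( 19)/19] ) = [-48*sqrt( 19), - 99, - 3.91, sqrt( 19 ) /19, sqrt(10),55/17, sqrt(17), sqrt( 19),  80] 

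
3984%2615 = 1369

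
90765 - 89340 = 1425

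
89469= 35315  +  54154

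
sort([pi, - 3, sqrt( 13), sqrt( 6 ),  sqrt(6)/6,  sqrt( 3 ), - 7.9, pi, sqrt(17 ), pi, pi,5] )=[ - 7.9, - 3, sqrt (6) /6, sqrt( 3),  sqrt(6 ),pi, pi,pi, pi,sqrt( 13 ), sqrt(17 ),5]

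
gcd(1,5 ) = 1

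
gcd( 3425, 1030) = 5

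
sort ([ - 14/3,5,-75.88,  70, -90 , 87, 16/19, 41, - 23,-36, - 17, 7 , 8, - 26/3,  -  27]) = [ - 90, - 75.88, - 36, - 27,  -  23, - 17, - 26/3, - 14/3, 16/19, 5, 7 , 8,41, 70, 87]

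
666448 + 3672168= 4338616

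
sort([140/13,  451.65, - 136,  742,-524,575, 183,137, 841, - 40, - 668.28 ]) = [ - 668.28, - 524, - 136,-40,140/13,137 , 183,451.65,575,  742, 841 ]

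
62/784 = 31/392 = 0.08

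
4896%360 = 216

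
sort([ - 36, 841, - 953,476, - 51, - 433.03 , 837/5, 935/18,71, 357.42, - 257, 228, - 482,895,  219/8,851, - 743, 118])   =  [ - 953,-743,-482, - 433.03,-257, - 51, - 36,219/8 , 935/18,71,118, 837/5, 228, 357.42, 476 , 841, 851, 895]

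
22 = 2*11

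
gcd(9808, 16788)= 4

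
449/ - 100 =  - 5 + 51/100 = -4.49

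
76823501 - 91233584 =-14410083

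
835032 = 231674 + 603358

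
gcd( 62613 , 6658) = 1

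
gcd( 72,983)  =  1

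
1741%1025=716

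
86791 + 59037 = 145828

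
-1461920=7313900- 8775820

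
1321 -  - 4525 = 5846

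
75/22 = 75/22 = 3.41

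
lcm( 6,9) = 18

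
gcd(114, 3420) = 114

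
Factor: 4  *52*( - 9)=  -  1872 = -2^4*3^2 * 13^1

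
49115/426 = 115 + 125/426=115.29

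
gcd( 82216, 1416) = 8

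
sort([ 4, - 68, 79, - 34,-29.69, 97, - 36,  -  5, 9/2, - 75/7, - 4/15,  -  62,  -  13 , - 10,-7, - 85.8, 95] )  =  [ - 85.8, - 68, - 62, - 36,  -  34, - 29.69, - 13, - 75/7,-10, - 7, - 5,  -  4/15,4,9/2,79,95,97 ] 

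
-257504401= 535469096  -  792973497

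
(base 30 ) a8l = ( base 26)di5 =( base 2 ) 10010000101101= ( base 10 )9261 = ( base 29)B0A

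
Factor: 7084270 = 2^1*5^1*137^1*5171^1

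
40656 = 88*462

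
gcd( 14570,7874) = 62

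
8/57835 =8/57835 =0.00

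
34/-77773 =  - 1 + 77739/77773 = - 0.00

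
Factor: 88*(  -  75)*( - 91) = 600600=2^3*3^1*5^2*7^1*11^1*13^1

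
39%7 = 4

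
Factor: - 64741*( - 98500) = 6376988500 = 2^2*5^3*101^1*197^1*641^1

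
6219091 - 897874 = 5321217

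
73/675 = 73/675=0.11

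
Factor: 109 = 109^1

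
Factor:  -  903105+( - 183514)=-1086619^1 = -  1086619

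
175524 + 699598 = 875122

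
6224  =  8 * 778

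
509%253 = 3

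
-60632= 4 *( - 15158)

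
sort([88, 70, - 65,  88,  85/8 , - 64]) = [  -  65,-64, 85/8, 70,88, 88] 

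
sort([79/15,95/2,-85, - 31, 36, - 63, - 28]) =[-85,-63,-31,-28,79/15 , 36,95/2 ]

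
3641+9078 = 12719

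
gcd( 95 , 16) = 1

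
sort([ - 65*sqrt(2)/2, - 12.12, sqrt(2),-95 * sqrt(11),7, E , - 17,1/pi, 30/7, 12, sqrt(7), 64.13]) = [- 95*sqrt( 11 ), - 65*sqrt(2 )/2, - 17,-12.12,1/pi, sqrt( 2), sqrt(7),E,30/7,7, 12 , 64.13]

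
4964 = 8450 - 3486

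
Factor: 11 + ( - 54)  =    -  43^1 =-43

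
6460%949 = 766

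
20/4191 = 20/4191 = 0.00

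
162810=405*402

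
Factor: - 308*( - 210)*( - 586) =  - 37902480 = -2^4*3^1*5^1*7^2 *11^1 * 293^1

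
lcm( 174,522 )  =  522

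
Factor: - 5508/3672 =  - 3/2 = - 2^(  -  1 )*3^1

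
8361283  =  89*93947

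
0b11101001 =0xE9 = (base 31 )7g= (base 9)278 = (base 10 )233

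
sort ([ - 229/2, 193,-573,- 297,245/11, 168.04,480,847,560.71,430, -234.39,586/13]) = [-573,-297, - 234.39, - 229/2 , 245/11,586/13, 168.04,193,430,480,560.71, 847]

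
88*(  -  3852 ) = -338976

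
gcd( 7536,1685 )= 1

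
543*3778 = 2051454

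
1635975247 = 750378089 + 885597158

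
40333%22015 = 18318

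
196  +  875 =1071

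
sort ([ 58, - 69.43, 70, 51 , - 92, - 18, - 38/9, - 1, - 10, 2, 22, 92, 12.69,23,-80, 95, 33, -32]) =[ - 92, - 80 ,-69.43 ,-32, - 18, - 10, - 38/9,  -  1, 2,12.69 , 22, 23, 33, 51,58, 70,92, 95 ]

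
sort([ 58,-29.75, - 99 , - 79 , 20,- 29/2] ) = [ - 99, - 79, - 29.75, - 29/2,  20, 58 ]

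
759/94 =759/94 = 8.07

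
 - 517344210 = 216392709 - 733736919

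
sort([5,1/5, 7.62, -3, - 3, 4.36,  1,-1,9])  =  [ -3,-3, - 1, 1/5,1, 4.36, 5, 7.62, 9]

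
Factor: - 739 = - 739^1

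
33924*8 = 271392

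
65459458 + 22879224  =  88338682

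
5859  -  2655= 3204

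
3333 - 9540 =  - 6207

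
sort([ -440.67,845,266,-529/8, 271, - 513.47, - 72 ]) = [ - 513.47, - 440.67 ,- 72, - 529/8 , 266,271, 845]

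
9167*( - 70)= - 641690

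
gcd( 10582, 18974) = 2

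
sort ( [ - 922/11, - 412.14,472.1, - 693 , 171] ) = [  -  693, - 412.14, - 922/11, 171,472.1 ] 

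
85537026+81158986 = 166696012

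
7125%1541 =961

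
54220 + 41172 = 95392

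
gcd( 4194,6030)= 18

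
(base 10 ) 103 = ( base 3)10211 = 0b1100111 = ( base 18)5D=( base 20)53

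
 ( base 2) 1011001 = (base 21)45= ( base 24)3h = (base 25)3E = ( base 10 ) 89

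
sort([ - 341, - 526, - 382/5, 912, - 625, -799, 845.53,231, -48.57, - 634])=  [ -799, - 634, - 625, - 526, - 341, - 382/5,-48.57,231 , 845.53, 912]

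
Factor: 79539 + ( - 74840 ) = 37^1*127^1 = 4699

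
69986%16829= 2670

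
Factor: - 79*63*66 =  - 328482= - 2^1*3^3*7^1*11^1*79^1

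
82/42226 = 41/21113=0.00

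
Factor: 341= 11^1*31^1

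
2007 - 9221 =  - 7214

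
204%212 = 204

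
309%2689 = 309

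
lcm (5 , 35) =35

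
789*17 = 13413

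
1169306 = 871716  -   - 297590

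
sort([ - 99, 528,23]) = [ - 99, 23,528 ]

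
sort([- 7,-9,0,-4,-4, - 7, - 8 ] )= [-9, - 8,-7, - 7, - 4, - 4, 0 ]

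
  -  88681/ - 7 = 12668 + 5/7 = 12668.71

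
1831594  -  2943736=  -  1112142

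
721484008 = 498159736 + 223324272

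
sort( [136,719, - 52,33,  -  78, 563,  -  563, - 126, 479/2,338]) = [  -  563,  -  126, - 78,-52 , 33, 136,  479/2,338,563, 719]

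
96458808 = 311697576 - 215238768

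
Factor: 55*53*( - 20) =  - 2^2*5^2*11^1 * 53^1 = - 58300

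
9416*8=75328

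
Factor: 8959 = 17^2*31^1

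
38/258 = 19/129 = 0.15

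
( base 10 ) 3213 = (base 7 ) 12240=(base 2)110010001101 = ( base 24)5dl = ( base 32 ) 34d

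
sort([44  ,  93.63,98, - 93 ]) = [ - 93, 44, 93.63, 98 ] 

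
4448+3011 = 7459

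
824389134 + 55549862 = 879938996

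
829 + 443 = 1272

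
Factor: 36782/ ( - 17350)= -5^ ( - 2)*53^1 = - 53/25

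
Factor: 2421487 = 47^1*51521^1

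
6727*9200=61888400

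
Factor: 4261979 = 4261979^1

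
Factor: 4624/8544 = 2^(-1)*3^(  -  1) * 17^2*89^ (-1)=289/534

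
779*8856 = 6898824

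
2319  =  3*773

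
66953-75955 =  - 9002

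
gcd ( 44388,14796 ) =14796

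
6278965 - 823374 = 5455591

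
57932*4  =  231728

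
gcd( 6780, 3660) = 60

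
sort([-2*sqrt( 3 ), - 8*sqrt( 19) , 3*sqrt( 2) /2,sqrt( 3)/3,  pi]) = [ - 8 * sqrt( 19), - 2*sqrt (3),sqrt( 3 ) /3,3*sqrt( 2 ) /2, pi]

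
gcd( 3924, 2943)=981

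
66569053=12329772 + 54239281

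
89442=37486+51956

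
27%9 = 0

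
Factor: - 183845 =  - 5^1*83^1 * 443^1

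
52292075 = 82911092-30619017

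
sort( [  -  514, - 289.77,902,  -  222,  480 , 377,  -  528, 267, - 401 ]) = [ -528 , - 514,-401  , - 289.77,  -  222,267,377,480,902] 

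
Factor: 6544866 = 2^1*3^1*421^1*2591^1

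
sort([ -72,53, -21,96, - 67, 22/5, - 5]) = [-72,-67, - 21,  -  5,22/5, 53,96]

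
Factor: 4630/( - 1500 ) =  - 463/150 =-  2^( - 1)*3^( - 1)*5^(-2)*463^1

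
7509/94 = 79 + 83/94 = 79.88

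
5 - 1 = 4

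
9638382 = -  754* ( - 12783)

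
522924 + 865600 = 1388524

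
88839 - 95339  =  -6500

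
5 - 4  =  1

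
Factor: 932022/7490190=3^1*5^( - 1 )*7^1*13^1*61^( - 1 )*569^1*4093^( - 1) = 155337/1248365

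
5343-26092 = - 20749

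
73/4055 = 73/4055 =0.02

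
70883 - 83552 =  - 12669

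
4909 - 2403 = 2506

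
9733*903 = 8788899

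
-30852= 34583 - 65435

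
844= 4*211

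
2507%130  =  37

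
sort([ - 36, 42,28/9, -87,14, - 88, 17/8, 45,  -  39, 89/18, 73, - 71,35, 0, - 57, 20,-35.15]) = [ - 88,  -  87, - 71, - 57, - 39, - 36, - 35.15, 0,17/8, 28/9,89/18, 14, 20, 35, 42, 45,73]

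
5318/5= 1063 + 3/5=1063.60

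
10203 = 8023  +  2180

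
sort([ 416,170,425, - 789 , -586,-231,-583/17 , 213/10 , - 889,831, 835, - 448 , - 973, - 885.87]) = [ - 973,- 889,  -  885.87, - 789,  -  586,  -  448, - 231,  -  583/17,213/10,  170,416, 425, 831,835 ]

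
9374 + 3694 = 13068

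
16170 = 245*66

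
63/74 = 63/74 = 0.85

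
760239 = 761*999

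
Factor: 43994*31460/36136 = 173006405/4517 =5^1*11^2*13^1*4517^( - 1 )*21997^1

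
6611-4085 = 2526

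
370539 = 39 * 9501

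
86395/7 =12342 + 1/7 = 12342.14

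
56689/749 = 75 + 514/749=75.69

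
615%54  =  21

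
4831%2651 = 2180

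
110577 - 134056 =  - 23479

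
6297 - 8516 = -2219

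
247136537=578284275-331147738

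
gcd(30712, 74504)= 8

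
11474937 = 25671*447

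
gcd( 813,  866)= 1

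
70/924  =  5/66= 0.08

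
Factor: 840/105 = 2^3 = 8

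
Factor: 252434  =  2^1*7^1* 13^1*19^1*73^1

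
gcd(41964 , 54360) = 12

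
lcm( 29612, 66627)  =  266508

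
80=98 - 18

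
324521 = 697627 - 373106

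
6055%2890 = 275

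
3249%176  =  81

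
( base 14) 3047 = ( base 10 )8295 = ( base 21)ih0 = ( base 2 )10000001100111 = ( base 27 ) BA6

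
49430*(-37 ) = - 1828910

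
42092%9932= 2364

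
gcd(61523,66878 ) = 119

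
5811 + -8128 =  - 2317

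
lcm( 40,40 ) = 40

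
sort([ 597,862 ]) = [ 597,862] 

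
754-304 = 450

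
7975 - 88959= -80984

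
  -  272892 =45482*( -6)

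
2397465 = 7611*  315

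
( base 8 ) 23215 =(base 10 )9869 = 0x268D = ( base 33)922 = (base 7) 40526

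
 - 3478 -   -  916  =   - 2562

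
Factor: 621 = 3^3 * 23^1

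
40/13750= 4/1375= 0.00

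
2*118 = 236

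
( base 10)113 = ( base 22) 53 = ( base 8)161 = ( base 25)4d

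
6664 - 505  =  6159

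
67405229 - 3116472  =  64288757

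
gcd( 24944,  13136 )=16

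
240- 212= 28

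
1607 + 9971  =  11578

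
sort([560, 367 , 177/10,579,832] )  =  [177/10, 367,  560,579, 832] 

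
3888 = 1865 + 2023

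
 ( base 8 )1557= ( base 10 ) 879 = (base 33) ql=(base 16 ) 36F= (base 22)1HL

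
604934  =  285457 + 319477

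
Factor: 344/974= 2^2*43^1*487^( - 1) =172/487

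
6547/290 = 6547/290  =  22.58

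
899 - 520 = 379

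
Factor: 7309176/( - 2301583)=-2^3*3^1*7^1 *139^1*223^( - 1 )*313^1*10321^(- 1)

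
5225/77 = 67 + 6/7  =  67.86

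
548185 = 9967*55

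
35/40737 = 35/40737 = 0.00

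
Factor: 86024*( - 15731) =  - 1353243544 = -2^3*10753^1*15731^1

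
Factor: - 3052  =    -  2^2* 7^1 * 109^1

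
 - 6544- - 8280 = 1736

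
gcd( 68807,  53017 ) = 1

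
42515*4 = 170060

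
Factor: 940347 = 3^2*163^1*641^1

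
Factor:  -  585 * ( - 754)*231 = 2^1*3^3*5^1*7^1*11^1*13^2*29^1 = 101891790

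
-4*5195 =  - 20780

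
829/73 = 829/73 = 11.36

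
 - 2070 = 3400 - 5470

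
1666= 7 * 238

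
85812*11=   943932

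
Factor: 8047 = 13^1* 619^1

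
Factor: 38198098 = 2^1*19099049^1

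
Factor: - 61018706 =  - 2^1*7^1*307^1*14197^1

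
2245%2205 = 40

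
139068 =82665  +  56403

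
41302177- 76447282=-35145105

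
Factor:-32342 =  - 2^1*103^1*157^1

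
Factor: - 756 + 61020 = 2^3 * 3^5*31^1  =  60264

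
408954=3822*107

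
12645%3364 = 2553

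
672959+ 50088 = 723047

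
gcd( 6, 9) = 3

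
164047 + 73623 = 237670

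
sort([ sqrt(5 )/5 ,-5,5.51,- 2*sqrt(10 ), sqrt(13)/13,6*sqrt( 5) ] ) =[ -2 * sqrt(10 ), - 5,sqrt( 13)/13 , sqrt(5 )/5, 5.51,6 * sqrt(5) ]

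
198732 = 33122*6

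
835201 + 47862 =883063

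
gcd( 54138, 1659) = 21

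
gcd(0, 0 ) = 0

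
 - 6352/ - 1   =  6352/1=6352.00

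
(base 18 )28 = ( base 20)24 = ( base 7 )62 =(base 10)44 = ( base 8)54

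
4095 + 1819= 5914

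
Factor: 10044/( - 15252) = -27/41 = - 3^3*41^( - 1 )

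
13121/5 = 13121/5 =2624.20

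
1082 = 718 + 364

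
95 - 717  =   - 622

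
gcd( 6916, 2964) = 988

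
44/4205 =44/4205 = 0.01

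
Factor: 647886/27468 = 2^( - 1)*3^(- 1) * 7^( - 1)*109^( - 1 )*107981^1=107981/4578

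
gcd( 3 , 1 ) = 1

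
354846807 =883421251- 528574444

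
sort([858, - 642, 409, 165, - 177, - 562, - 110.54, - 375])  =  [ - 642, - 562, - 375, - 177, - 110.54, 165,409,858 ]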